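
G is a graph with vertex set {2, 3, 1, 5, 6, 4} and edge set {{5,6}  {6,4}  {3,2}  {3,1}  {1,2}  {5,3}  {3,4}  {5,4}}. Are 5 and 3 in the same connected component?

Yes

From 5 we can reach 1, 2, 3, 4, 5, 6, which includes 3.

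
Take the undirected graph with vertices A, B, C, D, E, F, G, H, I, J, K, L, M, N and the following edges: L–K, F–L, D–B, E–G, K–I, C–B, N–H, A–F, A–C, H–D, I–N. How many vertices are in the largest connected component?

10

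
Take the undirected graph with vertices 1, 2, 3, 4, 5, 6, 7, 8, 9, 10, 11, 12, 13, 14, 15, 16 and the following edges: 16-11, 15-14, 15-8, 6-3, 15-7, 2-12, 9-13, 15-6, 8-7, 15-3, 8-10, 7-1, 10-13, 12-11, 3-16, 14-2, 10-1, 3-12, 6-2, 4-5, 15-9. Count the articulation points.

Removing 15 increases the component count from 2 to 3, so 15 is a cut vertex.
By contrast removing 5 leaves 2 components; it is not a cut vertex. No other vertex is a cut vertex either.

1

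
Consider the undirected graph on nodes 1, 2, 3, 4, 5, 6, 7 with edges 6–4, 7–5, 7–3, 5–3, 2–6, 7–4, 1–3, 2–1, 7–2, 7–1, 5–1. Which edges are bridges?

none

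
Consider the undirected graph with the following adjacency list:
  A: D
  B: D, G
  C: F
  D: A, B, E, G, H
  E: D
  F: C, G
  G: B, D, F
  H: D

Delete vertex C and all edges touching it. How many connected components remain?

1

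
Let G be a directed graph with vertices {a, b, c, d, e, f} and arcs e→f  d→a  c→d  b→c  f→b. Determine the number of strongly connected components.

6

{a} is an SCC by itself.
{c} is an SCC by itself.
{b} is an SCC by itself.
{f} is an SCC by itself.
{d} is an SCC by itself.
(and 1 more singleton SCC)
That gives 6 strongly connected components.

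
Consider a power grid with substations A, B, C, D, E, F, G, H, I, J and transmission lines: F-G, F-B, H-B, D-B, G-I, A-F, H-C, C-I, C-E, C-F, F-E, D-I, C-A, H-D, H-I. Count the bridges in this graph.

0

The edges on the cycle C-A-F-G-I-C are not bridges since each lies on that cycle.
Every edge lies on some cycle, so there are no bridges.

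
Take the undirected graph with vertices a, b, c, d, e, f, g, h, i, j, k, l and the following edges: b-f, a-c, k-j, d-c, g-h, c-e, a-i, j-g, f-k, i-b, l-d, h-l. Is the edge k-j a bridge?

After removing k-j, the path k-f-b-i-a-c-d-l-h-g-j still connects them, so the edge is not a bridge.

No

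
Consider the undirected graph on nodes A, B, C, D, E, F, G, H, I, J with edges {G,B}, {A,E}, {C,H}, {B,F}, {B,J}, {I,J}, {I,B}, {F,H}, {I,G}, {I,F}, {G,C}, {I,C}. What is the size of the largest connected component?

7

D is isolated — a component by itself.
Starting from A we can reach A, E. That is one component of size 2.
Starting from B we can reach B, C, F, G, H, I, J. That is one component of size 7.
The largest has 7 vertices.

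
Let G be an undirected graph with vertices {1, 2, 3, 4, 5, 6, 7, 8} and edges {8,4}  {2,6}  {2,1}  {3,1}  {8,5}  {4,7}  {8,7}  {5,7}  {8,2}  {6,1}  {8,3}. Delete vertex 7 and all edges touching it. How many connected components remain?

1

With 7 gone, the remaining components are: {1, 2, 3, 4, 5, 6, 8}.
That is 1 component.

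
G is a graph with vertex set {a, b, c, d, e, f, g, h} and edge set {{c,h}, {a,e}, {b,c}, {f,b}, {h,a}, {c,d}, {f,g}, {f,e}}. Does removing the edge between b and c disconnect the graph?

No

After removing b-c, the path b-f-e-a-h-c still connects them, so the edge is not a bridge.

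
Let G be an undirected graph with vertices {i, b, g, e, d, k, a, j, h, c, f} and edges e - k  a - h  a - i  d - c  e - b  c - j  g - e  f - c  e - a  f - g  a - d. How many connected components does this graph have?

Starting from a we can reach a, b, c, d, e, f, g, h, i, j, k. That is one component of size 11.
Total: 1 component.

1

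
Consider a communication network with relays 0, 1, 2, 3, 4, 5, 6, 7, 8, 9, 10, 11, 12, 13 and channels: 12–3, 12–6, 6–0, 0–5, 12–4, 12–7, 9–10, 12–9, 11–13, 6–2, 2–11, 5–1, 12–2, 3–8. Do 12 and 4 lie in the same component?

From 12 we can reach 0, 1, 2, 3, 4, 5, 6, 7, 8, 9, 10, 11, 12, 13, which includes 4.

Yes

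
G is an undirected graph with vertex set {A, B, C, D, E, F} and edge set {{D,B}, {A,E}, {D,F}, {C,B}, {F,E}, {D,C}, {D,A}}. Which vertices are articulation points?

D

Removing D increases the component count from 1 to 2, so D is a cut vertex.
By contrast removing F leaves 1 component; it is not a cut vertex. No other vertex is a cut vertex either.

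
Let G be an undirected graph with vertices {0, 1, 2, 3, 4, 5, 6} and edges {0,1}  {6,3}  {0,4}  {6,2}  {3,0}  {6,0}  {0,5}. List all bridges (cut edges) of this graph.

The edges on the cycle 6-3-0-6 are not bridges since each lies on that cycle.
But removing 0 - 4 disconnects 0 from 4; removing 0 - 5 disconnects 0 from 5; removing 6 - 2 disconnects 6 from 2; removing 0 - 1 disconnects 0 from 1 — these are bridges.

0-1, 0-4, 0-5, 2-6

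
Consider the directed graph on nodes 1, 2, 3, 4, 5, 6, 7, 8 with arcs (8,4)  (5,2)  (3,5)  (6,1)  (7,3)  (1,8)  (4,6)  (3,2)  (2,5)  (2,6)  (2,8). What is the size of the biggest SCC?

4

{1, 4, 6, 8} are all mutually reachable — one SCC of size 4.
{2, 5} are all mutually reachable — one SCC of size 2.
{7} is an SCC by itself.
{3} is an SCC by itself.
The largest has 4 vertices.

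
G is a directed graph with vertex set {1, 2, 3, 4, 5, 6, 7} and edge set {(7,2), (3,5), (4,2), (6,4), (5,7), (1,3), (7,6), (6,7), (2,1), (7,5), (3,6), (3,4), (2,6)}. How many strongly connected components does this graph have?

{1, 2, 3, 4, 5, 6, 7} are all mutually reachable — one SCC of size 7.
That gives 1 strongly connected component.

1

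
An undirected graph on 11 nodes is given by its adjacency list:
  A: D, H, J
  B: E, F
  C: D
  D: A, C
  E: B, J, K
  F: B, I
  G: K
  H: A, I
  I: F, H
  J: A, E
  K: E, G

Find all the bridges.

The edges on the cycle E-J-A-H-I-F-B-E are not bridges since each lies on that cycle.
But removing K-G disconnects K from G; removing A-D disconnects A from D; removing C-D disconnects C from D; removing E-K disconnects E from K — these are bridges.

A-D, C-D, E-K, G-K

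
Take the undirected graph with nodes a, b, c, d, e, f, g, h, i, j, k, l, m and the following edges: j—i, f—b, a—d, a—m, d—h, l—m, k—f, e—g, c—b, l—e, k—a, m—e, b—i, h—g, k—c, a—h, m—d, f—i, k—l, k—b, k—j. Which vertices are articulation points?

Removing k increases the component count from 1 to 2, so k is a cut vertex.
By contrast removing d leaves 1 component; it is not a cut vertex. No other vertex is a cut vertex either.

k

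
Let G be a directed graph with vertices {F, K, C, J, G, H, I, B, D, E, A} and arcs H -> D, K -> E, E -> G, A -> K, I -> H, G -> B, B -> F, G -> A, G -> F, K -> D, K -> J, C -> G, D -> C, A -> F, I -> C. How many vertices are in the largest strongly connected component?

6

{A, C, D, E, G, K} are all mutually reachable — one SCC of size 6.
{J} is an SCC by itself.
{F} is an SCC by itself.
{B} is an SCC by itself.
{I} is an SCC by itself.
(and 1 more singleton SCC)
The largest has 6 vertices.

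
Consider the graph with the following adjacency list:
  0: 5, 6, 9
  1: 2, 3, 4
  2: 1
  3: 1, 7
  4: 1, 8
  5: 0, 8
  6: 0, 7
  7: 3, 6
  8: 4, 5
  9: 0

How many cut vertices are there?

2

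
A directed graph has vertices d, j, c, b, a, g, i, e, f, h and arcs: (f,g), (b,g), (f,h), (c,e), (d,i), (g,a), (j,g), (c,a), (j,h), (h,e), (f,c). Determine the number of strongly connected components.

10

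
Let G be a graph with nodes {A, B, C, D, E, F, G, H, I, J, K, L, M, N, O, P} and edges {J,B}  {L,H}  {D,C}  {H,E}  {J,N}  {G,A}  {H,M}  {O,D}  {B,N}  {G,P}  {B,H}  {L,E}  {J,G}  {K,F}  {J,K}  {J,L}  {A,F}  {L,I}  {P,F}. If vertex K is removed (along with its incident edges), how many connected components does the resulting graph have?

2

With K gone, the remaining components are: {C, D, O}; {A, B, E, F, G, H, I, J, L, M, N, P}.
That is 2 components.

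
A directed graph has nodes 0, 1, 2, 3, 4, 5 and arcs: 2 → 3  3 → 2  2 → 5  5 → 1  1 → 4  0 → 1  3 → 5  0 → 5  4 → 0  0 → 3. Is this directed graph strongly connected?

Yes

From 3 we can reach every vertex (0, 1, 2, 3, 4, 5), and every vertex can reach 3 (0, 1, 2, 3, 4, 5). So the whole graph is one strongly connected component.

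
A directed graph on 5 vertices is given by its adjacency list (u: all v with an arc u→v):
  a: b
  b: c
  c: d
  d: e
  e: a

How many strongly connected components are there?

1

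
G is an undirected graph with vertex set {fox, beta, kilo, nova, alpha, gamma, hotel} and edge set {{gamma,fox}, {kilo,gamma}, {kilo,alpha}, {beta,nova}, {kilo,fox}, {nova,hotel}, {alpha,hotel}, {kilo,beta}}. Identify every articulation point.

kilo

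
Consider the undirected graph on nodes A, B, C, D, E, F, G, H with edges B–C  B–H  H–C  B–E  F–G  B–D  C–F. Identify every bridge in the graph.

B-D, B-E, C-F, F-G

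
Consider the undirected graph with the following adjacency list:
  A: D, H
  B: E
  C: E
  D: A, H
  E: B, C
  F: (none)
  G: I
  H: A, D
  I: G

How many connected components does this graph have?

F is isolated — a component by itself.
Starting from G we can reach G, I. That is one component of size 2.
Starting from A we can reach A, D, H. That is one component of size 3.
Starting from B we can reach B, C, E. That is one component of size 3.
Total: 4 components.

4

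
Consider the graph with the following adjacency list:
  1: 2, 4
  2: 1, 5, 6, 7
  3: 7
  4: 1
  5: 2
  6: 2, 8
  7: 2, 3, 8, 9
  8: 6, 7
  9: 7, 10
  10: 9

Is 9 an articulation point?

Yes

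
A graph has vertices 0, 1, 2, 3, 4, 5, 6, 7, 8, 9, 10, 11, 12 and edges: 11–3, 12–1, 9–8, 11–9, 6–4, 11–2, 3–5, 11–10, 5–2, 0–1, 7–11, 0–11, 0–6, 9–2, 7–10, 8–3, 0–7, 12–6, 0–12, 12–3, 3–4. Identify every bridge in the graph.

The edges on the cycle 0-7-10-11-0 are not bridges since each lies on that cycle.
Every edge lies on some cycle, so there are no bridges.

none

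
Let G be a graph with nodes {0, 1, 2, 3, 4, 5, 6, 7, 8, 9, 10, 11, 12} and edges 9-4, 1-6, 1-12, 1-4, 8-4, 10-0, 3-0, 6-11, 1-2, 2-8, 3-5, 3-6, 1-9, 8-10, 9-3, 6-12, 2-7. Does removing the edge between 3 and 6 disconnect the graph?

After removing 3-6, the path 3-9-1-6 still connects them, so the edge is not a bridge.

No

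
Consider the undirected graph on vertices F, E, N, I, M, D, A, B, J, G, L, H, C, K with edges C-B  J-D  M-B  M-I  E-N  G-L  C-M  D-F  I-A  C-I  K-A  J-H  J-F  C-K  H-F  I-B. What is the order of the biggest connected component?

Starting from E we can reach E, N. That is one component of size 2.
Starting from G we can reach G, L. That is one component of size 2.
Starting from D we can reach D, F, H, J. That is one component of size 4.
Starting from A we can reach A, B, C, I, K, M. That is one component of size 6.
The largest has 6 vertices.

6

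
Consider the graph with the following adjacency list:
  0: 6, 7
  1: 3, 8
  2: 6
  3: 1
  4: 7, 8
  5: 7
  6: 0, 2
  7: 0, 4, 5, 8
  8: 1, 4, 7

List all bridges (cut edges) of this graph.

0-6, 0-7, 1-3, 1-8, 2-6, 5-7

The edges on the cycle 7-4-8-7 are not bridges since each lies on that cycle.
But removing 7-0 disconnects 7 from 0; removing 1-3 disconnects 1 from 3; removing 0-6 disconnects 0 from 6; removing 8-1 disconnects 8 from 1 — these are bridges.
In total 6 edges are bridges.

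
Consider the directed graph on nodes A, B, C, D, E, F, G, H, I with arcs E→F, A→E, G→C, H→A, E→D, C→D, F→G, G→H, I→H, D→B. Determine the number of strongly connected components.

{A, E, F, G, H} are all mutually reachable — one SCC of size 5.
{D} is an SCC by itself.
{I} is an SCC by itself.
{B} is an SCC by itself.
{C} is an SCC by itself.
That gives 5 strongly connected components.

5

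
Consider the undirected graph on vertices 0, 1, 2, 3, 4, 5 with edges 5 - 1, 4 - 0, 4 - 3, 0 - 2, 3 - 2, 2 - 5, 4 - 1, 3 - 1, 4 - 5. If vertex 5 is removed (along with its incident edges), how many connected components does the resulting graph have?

1

With 5 gone, the remaining components are: {0, 1, 2, 3, 4}.
That is 1 component.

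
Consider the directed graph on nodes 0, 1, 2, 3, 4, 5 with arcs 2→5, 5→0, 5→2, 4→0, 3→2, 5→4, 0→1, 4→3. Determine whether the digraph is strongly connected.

No

There is no directed path from 0 to 3, so the graph is not strongly connected.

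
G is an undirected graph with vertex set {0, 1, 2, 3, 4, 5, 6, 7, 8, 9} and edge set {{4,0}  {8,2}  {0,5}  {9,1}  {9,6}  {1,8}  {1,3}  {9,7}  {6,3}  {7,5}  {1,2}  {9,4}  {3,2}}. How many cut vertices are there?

Removing 9 increases the component count from 1 to 2, so 9 is a cut vertex.
By contrast removing 8 leaves 1 component; it is not a cut vertex. No other vertex is a cut vertex either.

1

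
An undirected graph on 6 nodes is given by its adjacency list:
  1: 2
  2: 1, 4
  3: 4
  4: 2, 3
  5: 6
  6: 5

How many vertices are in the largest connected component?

4

Starting from 5 we can reach 5, 6. That is one component of size 2.
Starting from 1 we can reach 1, 2, 3, 4. That is one component of size 4.
The largest has 4 vertices.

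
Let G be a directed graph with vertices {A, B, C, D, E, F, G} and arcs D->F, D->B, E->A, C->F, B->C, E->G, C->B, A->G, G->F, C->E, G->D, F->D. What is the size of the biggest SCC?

7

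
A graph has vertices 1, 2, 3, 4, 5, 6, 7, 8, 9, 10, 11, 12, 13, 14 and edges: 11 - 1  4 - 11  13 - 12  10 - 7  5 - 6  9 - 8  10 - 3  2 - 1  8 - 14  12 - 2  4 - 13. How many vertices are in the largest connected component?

6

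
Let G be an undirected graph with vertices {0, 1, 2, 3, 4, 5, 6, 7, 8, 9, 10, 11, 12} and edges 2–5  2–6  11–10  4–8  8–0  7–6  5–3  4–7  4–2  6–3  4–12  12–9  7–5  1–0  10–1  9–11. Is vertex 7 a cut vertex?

Deleting 7 leaves 1 component (was 1) (its neighbors 4, 5, 6 remain connected to each other), so 7 is not a cut vertex.

No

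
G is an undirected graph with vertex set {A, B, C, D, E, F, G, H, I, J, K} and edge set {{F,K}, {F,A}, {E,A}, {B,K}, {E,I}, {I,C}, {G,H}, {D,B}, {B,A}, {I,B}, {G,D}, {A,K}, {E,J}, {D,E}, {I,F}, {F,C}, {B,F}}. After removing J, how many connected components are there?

With J gone, the remaining components are: {A, B, C, D, E, F, G, H, I, K}.
That is 1 component.

1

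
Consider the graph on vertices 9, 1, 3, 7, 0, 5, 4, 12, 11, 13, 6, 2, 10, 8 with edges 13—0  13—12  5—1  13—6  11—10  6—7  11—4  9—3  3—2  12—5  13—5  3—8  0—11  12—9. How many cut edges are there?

11

The edges on the cycle 13-12-5-13 are not bridges since each lies on that cycle.
But removing 13—0 disconnects 13 from 0; removing 4—11 disconnects 4 from 11; removing 0—11 disconnects 0 from 11; removing 5—1 disconnects 5 from 1 — these are bridges.
In total 11 edges are bridges.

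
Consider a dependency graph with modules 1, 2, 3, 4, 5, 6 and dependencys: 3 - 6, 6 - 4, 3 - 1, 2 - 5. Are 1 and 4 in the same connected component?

Yes

From 1 we can reach 1, 3, 4, 6, which includes 4.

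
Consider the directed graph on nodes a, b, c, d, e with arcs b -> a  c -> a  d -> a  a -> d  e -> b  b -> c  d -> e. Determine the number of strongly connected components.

{a, b, c, d, e} are all mutually reachable — one SCC of size 5.
That gives 1 strongly connected component.

1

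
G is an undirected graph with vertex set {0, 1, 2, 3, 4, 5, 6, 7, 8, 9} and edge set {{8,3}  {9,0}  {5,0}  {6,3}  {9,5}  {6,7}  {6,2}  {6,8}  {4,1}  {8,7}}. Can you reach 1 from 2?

The component containing 2 is {2, 3, 6, 7, 8}, and 1 is not in it.

No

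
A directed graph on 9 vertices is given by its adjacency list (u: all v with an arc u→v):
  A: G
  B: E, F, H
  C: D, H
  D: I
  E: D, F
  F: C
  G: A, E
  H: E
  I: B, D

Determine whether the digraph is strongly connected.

No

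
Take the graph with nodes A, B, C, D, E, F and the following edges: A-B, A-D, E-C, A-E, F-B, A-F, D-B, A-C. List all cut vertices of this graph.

Removing A increases the component count from 1 to 2, so A is a cut vertex.
By contrast removing E leaves 1 component; it is not a cut vertex. No other vertex is a cut vertex either.

A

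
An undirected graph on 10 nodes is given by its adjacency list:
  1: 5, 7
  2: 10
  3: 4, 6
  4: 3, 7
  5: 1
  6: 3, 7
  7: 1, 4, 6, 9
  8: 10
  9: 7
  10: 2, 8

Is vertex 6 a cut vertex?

No

Deleting 6 leaves 2 components (was 2), so 6 is not a cut vertex.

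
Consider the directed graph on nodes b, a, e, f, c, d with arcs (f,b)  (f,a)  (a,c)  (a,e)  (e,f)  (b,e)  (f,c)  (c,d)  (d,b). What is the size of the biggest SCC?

6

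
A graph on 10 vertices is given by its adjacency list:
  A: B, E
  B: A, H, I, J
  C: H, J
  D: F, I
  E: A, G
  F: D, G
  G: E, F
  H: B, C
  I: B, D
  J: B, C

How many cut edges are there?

0

The edges on the cycle B-A-E-G-F-D-I-B are not bridges since each lies on that cycle.
Every edge lies on some cycle, so there are no bridges.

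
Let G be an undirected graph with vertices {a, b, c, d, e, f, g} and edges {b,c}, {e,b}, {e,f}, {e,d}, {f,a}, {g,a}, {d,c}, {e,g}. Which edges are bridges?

none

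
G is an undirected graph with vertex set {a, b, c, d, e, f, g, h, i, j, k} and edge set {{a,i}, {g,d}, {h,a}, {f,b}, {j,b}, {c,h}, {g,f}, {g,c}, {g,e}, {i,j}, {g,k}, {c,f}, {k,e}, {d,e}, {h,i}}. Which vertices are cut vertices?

Removing g increases the component count from 1 to 2, so g is a cut vertex.
By contrast removing j leaves 1 component; it is not a cut vertex. No other vertex is a cut vertex either.

g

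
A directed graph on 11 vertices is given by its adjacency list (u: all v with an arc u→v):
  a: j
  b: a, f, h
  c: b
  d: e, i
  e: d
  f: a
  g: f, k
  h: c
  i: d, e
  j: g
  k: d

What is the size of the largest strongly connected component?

4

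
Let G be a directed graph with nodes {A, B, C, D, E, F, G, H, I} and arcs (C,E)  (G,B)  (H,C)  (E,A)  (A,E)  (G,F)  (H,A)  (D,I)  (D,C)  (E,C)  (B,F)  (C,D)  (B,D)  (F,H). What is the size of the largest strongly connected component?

4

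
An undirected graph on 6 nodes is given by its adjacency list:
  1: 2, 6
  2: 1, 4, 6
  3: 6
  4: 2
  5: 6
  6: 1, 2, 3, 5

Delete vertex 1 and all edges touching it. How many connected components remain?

1

With 1 gone, the remaining components are: {2, 3, 4, 5, 6}.
That is 1 component.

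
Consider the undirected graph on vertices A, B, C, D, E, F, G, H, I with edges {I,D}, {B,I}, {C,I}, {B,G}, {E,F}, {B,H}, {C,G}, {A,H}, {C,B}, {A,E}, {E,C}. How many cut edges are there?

The edges on the cycle A-E-C-B-H-A are not bridges since each lies on that cycle.
But removing E-F disconnects E from F; removing D-I disconnects D from I — these are bridges.
That makes 2 bridges.

2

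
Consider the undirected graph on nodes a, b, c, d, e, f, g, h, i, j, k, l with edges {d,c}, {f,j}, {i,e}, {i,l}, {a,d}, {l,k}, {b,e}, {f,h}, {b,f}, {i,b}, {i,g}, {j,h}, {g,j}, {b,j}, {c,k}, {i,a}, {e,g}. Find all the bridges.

none

The edges on the cycle i-a-d-c-k-l-i are not bridges since each lies on that cycle.
Every edge lies on some cycle, so there are no bridges.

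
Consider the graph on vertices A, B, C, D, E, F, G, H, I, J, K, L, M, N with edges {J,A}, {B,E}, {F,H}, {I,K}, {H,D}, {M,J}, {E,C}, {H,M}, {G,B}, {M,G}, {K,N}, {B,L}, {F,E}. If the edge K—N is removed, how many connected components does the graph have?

Before removal there are 2 components.
K—N is a bridge — removing it separates K's side from N's side.
After removal: 3 components.

3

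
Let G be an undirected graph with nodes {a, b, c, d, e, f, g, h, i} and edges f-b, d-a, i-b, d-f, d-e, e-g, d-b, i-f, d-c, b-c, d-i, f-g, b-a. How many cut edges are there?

0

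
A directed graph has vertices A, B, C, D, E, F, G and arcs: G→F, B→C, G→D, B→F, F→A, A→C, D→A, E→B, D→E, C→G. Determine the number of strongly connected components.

1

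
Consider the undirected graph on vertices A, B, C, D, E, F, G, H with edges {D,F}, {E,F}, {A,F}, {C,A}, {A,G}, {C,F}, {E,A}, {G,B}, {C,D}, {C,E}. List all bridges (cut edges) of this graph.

The edges on the cycle C-E-A-C are not bridges since each lies on that cycle.
But removing G - B disconnects G from B; removing A - G disconnects A from G — these are bridges.

A-G, B-G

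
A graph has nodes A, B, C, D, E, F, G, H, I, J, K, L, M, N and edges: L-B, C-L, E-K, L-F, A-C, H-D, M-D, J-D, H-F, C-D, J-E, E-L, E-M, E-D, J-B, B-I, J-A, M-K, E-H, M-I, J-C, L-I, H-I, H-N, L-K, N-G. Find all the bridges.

The edges on the cycle J-A-C-L-K-E-J are not bridges since each lies on that cycle.
But removing N-G disconnects N from G; removing N-H disconnects N from H — these are bridges.

G-N, H-N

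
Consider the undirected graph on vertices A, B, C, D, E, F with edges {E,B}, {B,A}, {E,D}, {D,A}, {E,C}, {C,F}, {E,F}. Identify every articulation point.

Removing E increases the component count from 1 to 2, so E is a cut vertex.
By contrast removing D leaves 1 component; it is not a cut vertex. No other vertex is a cut vertex either.

E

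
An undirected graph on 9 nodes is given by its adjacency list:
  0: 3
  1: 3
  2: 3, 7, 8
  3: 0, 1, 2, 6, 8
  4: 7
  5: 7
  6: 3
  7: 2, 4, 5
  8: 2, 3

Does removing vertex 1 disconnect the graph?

Deleting 1 leaves 1 component (was 1), so 1 is not a cut vertex.

No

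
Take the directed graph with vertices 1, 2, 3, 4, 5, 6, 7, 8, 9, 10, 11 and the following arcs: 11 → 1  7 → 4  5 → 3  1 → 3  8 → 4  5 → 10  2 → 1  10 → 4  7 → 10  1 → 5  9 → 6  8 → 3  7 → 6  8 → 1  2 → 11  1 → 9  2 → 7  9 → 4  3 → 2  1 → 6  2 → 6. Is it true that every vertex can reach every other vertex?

No

There is no directed path from 9 to 8, so the graph is not strongly connected.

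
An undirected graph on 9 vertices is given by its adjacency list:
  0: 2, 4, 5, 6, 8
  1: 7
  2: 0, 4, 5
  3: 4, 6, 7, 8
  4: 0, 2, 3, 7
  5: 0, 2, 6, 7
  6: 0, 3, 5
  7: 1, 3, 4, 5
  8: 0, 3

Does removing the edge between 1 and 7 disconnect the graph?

Yes

Removing 1-7 leaves no path between 1 and 7: the component count goes from 1 to 2. So it is a bridge.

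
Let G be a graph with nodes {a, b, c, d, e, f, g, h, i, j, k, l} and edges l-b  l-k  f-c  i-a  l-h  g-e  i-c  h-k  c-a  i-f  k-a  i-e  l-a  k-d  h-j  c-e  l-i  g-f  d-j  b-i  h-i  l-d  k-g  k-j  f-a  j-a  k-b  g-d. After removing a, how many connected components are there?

With a gone, the remaining components are: {b, c, d, e, f, g, h, i, j, k, l}.
That is 1 component.

1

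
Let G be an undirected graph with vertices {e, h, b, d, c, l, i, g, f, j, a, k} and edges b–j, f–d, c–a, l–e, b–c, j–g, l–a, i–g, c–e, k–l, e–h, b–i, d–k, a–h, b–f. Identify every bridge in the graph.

none

The edges on the cycle b-j-g-i-b are not bridges since each lies on that cycle.
Every edge lies on some cycle, so there are no bridges.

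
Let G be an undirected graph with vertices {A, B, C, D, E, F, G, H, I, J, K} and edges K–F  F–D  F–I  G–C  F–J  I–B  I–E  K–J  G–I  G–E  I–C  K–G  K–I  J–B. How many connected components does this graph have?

H is isolated — a component by itself.
A is isolated — a component by itself.
Starting from B we can reach B, C, D, E, F, G, I, J, K. That is one component of size 9.
Total: 3 components.

3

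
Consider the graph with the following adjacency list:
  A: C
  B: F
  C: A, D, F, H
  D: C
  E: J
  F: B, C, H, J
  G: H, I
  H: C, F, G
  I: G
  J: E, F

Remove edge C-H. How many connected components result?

1

C and H are still connected via C-F-H, so the component count stays at 1.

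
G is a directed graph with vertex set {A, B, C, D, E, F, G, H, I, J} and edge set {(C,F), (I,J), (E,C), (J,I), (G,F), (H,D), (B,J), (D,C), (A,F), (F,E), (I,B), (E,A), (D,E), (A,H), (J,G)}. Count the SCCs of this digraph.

{A, C, D, E, F, H} are all mutually reachable — one SCC of size 6.
{B, I, J} are all mutually reachable — one SCC of size 3.
{G} is an SCC by itself.
That gives 3 strongly connected components.

3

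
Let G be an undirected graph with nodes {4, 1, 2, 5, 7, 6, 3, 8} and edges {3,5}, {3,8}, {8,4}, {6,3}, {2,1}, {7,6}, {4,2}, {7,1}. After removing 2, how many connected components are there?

1

With 2 gone, the remaining components are: {1, 3, 4, 5, 6, 7, 8}.
That is 1 component.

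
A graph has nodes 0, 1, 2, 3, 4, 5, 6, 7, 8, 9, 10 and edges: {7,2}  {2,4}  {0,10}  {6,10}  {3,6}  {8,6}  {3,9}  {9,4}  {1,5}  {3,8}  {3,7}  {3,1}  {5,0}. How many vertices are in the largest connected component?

11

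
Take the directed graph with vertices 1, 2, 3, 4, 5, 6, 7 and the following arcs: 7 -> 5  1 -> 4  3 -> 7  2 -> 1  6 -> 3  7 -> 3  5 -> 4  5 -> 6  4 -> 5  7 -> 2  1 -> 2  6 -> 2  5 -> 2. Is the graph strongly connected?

Yes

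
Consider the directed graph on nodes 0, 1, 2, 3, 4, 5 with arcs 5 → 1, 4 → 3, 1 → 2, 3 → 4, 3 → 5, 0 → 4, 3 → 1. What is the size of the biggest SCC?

{3, 4} are all mutually reachable — one SCC of size 2.
{5} is an SCC by itself.
{0} is an SCC by itself.
{2} is an SCC by itself.
{1} is an SCC by itself.
The largest has 2 vertices.

2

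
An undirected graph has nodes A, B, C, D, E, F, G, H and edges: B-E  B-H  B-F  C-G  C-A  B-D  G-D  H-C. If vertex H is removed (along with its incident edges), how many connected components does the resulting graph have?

1

With H gone, the remaining components are: {A, B, C, D, E, F, G}.
That is 1 component.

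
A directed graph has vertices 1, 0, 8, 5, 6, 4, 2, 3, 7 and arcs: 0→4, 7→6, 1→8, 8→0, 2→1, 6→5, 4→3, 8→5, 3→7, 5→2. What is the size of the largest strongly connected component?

{0, 1, 2, 3, 4, 5, 6, 7, 8} are all mutually reachable — one SCC of size 9.
The largest has 9 vertices.

9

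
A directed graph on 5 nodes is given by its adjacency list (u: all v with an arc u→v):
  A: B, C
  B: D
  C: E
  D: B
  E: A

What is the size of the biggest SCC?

3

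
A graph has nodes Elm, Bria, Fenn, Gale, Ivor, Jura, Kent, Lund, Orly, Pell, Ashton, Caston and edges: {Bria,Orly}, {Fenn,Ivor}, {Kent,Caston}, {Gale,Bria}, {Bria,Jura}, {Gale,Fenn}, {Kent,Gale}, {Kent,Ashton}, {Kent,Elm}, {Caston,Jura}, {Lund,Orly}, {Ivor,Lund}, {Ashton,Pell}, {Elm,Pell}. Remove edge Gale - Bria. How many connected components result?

Gale and Bria are still connected via Gale-Kent-Caston-Jura-Bria, so the component count stays at 1.

1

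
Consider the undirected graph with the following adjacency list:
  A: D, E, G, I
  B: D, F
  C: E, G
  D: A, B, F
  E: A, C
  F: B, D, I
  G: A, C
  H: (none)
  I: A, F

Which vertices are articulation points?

A

Removing A increases the component count from 2 to 3, so A is a cut vertex.
By contrast removing F leaves 2 components; it is not a cut vertex. No other vertex is a cut vertex either.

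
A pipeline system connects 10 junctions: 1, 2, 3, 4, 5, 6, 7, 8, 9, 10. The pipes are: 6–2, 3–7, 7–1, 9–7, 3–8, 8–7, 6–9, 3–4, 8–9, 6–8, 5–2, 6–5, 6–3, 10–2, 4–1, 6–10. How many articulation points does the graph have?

1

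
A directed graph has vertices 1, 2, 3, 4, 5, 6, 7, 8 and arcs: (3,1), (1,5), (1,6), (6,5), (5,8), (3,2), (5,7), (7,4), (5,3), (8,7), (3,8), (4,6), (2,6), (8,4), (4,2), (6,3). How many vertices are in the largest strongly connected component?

{1, 2, 3, 4, 5, 6, 7, 8} are all mutually reachable — one SCC of size 8.
The largest has 8 vertices.

8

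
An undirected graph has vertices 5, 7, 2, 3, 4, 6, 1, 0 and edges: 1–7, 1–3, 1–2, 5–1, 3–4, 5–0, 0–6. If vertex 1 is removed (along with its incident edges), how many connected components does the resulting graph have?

With 1 gone, the remaining components are: {2}; {7}; {3, 4}; {0, 5, 6}.
That is 4 components.

4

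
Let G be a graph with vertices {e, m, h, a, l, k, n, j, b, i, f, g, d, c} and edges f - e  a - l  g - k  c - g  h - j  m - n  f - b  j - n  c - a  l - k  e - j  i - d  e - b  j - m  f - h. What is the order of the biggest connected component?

7

Starting from d we can reach d, i. That is one component of size 2.
Starting from a we can reach a, c, g, k, l. That is one component of size 5.
Starting from b we can reach b, e, f, h, j, m, n. That is one component of size 7.
The largest has 7 vertices.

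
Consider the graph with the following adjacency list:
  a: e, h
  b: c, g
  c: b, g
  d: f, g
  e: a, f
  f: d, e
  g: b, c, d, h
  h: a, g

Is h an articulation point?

Deleting h leaves 1 component (was 1) (its neighbors a, g remain connected to each other), so h is not a cut vertex.

No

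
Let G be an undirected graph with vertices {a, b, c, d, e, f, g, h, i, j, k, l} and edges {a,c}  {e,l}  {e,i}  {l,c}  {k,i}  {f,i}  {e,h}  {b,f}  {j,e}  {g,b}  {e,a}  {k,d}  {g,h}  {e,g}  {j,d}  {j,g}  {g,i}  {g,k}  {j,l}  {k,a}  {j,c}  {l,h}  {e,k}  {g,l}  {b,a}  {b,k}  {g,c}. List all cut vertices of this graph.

none

Removing d, for instance, still leaves 1 component. No single vertex removal increases the component count — the graph has no articulation points.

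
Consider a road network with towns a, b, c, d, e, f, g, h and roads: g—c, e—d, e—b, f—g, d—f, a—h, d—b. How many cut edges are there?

4

The edges on the cycle e-d-b-e are not bridges since each lies on that cycle.
But removing g—c disconnects g from c; removing a—h disconnects a from h; removing g—f disconnects g from f; removing d—f disconnects d from f — these are bridges.
That makes 4 bridges.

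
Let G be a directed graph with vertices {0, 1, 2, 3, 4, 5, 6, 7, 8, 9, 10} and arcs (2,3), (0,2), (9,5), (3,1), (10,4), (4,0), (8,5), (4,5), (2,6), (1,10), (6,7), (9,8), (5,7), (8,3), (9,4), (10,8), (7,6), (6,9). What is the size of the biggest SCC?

{0, 1, 2, 3, 4, 5, 6, 7, 8, 9, 10} are all mutually reachable — one SCC of size 11.
The largest has 11 vertices.

11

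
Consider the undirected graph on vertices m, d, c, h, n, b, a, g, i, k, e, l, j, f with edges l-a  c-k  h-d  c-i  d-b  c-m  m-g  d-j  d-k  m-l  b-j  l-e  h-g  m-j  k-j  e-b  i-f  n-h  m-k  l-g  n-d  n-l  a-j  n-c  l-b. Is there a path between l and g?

From l we can reach a, b, c, d, e, f, g, h, i, j, k, l, m, n, which includes g.

Yes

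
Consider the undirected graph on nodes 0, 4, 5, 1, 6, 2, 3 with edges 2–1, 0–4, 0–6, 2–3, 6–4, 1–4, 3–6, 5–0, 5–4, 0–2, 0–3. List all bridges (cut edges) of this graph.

none

The edges on the cycle 0-2-1-4-0 are not bridges since each lies on that cycle.
Every edge lies on some cycle, so there are no bridges.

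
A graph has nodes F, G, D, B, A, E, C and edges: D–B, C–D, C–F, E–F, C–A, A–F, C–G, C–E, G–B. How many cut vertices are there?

1

Removing C increases the component count from 1 to 2, so C is a cut vertex.
By contrast removing E leaves 1 component; it is not a cut vertex. No other vertex is a cut vertex either.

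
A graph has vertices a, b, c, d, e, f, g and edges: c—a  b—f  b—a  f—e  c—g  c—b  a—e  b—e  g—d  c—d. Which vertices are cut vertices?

c

Removing c increases the component count from 1 to 2, so c is a cut vertex.
By contrast removing b leaves 1 component; it is not a cut vertex. No other vertex is a cut vertex either.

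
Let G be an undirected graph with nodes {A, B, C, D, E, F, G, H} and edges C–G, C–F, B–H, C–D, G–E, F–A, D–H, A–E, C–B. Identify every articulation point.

Removing C increases the component count from 1 to 2, so C is a cut vertex.
By contrast removing G leaves 1 component; it is not a cut vertex. No other vertex is a cut vertex either.

C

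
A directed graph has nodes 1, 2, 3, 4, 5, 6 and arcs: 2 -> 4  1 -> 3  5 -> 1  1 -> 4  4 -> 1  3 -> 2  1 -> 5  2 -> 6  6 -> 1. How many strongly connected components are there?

1

{1, 2, 3, 4, 5, 6} are all mutually reachable — one SCC of size 6.
That gives 1 strongly connected component.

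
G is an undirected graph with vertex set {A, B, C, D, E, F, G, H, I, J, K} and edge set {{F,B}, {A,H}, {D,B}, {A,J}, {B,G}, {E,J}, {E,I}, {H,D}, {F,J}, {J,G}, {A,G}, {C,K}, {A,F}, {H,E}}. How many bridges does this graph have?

The edges on the cycle A-H-D-B-G-A are not bridges since each lies on that cycle.
But removing E-I disconnects E from I; removing C-K disconnects C from K — these are bridges.
That makes 2 bridges.

2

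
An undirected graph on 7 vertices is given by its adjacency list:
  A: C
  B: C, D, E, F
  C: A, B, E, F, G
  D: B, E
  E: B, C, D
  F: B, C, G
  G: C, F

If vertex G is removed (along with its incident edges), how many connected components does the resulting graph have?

1

With G gone, the remaining components are: {A, B, C, D, E, F}.
That is 1 component.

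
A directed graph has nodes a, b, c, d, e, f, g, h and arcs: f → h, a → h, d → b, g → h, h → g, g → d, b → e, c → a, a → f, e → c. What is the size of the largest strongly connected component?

8

{a, b, c, d, e, f, g, h} are all mutually reachable — one SCC of size 8.
The largest has 8 vertices.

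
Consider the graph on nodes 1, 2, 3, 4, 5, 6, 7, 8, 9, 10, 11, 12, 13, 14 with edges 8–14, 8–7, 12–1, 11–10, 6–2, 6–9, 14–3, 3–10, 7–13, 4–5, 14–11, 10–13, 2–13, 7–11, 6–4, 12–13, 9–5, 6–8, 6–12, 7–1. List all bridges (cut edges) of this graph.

none

The edges on the cycle 14-3-10-11-14 are not bridges since each lies on that cycle.
Every edge lies on some cycle, so there are no bridges.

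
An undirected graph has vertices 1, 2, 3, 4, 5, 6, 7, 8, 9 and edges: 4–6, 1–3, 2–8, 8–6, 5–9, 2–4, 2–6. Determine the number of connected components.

7 is isolated — a component by itself.
Starting from 1 we can reach 1, 3. That is one component of size 2.
Starting from 5 we can reach 5, 9. That is one component of size 2.
Starting from 2 we can reach 2, 4, 6, 8. That is one component of size 4.
Total: 4 components.

4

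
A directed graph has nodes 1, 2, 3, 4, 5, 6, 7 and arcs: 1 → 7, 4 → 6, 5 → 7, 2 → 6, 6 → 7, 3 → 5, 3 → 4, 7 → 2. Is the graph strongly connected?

There is no directed path from 5 to 4, so the graph is not strongly connected.

No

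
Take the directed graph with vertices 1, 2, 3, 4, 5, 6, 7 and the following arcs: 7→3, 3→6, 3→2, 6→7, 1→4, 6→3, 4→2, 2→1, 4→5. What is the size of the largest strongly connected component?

{3, 6, 7} are all mutually reachable — one SCC of size 3.
{1, 2, 4} are all mutually reachable — one SCC of size 3.
{5} is an SCC by itself.
The largest has 3 vertices.

3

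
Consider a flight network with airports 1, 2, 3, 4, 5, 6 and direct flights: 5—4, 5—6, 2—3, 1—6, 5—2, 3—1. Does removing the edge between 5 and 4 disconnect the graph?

Removing 5—4 leaves no path between 5 and 4: the component count goes from 1 to 2. So it is a bridge.

Yes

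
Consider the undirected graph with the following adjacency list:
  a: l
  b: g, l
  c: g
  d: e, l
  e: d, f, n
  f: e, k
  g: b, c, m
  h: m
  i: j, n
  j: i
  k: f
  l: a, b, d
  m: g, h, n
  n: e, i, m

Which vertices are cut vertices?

Removing e increases the component count from 1 to 2, so e is a cut vertex.
Removing f increases the component count from 1 to 2, so f is a cut vertex.
Removing g increases the component count from 1 to 2, so g is a cut vertex.
Likewise i, l, m, n are cut vertices.
By contrast removing k leaves 1 component; it is not a cut vertex. No other vertex is a cut vertex either.

e, f, g, i, l, m, n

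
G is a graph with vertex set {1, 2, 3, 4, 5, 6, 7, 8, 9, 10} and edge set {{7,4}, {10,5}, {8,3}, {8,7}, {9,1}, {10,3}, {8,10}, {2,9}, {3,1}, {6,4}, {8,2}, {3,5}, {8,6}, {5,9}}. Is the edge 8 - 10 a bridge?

After removing 8 - 10, the path 8-3-10 still connects them, so the edge is not a bridge.

No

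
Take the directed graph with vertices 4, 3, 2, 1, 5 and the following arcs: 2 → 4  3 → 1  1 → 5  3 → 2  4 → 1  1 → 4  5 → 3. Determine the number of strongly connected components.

1

{1, 2, 3, 4, 5} are all mutually reachable — one SCC of size 5.
That gives 1 strongly connected component.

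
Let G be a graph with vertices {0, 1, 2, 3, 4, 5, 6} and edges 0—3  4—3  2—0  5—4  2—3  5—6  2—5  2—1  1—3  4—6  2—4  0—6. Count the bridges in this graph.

The edges on the cycle 2-5-4-3-1-2 are not bridges since each lies on that cycle.
Every edge lies on some cycle, so there are no bridges.

0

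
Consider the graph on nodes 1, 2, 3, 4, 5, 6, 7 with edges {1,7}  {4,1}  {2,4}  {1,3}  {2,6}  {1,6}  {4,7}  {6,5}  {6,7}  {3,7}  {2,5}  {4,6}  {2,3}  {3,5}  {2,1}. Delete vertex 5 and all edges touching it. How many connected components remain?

1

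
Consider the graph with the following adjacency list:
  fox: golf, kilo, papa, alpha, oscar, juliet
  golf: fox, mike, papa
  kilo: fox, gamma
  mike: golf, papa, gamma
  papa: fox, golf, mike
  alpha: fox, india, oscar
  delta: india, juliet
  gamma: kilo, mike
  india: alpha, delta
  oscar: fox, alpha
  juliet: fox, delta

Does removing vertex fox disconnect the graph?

Deleting fox raises the number of components from 1 to 2, so fox is a cut vertex.

Yes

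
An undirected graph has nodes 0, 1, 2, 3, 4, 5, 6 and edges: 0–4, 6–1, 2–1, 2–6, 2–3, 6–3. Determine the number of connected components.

3

5 is isolated — a component by itself.
Starting from 0 we can reach 0, 4. That is one component of size 2.
Starting from 1 we can reach 1, 2, 3, 6. That is one component of size 4.
Total: 3 components.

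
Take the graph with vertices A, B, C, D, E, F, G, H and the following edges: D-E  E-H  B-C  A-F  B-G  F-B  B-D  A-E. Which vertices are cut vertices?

B, E

Removing B increases the component count from 1 to 3, so B is a cut vertex.
Removing E increases the component count from 1 to 2, so E is a cut vertex.
By contrast removing D leaves 1 component; it is not a cut vertex. No other vertex is a cut vertex either.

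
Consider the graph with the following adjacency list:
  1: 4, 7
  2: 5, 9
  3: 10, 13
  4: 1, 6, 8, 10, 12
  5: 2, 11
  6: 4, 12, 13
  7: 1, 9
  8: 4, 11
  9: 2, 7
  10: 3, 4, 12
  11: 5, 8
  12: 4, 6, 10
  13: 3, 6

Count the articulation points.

1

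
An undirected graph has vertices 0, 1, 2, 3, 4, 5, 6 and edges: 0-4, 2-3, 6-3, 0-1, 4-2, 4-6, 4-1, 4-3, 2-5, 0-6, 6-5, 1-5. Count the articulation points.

0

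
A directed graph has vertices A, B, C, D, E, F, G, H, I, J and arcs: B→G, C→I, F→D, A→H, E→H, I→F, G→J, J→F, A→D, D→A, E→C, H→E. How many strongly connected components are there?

4

{A, C, D, E, F, H, I} are all mutually reachable — one SCC of size 7.
{B} is an SCC by itself.
{J} is an SCC by itself.
{G} is an SCC by itself.
That gives 4 strongly connected components.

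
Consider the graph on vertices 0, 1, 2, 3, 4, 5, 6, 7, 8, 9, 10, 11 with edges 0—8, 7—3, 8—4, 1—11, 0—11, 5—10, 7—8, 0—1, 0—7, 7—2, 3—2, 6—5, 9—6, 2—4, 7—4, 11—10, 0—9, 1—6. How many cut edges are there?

The edges on the cycle 7-3-2-7 are not bridges since each lies on that cycle.
Every edge lies on some cycle, so there are no bridges.

0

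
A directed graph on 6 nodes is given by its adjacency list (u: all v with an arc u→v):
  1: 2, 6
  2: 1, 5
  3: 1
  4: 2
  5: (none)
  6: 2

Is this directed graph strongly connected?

No

There is no directed path from 2 to 4, so the graph is not strongly connected.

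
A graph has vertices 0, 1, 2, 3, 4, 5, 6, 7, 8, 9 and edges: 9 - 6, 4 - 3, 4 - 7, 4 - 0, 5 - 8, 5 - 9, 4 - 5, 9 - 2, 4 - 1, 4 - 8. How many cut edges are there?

The edges on the cycle 4-5-8-4 are not bridges since each lies on that cycle.
But removing 5 - 9 disconnects 5 from 9; removing 9 - 6 disconnects 9 from 6; removing 4 - 7 disconnects 4 from 7; removing 4 - 3 disconnects 4 from 3 — these are bridges.
In total 7 edges are bridges.

7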